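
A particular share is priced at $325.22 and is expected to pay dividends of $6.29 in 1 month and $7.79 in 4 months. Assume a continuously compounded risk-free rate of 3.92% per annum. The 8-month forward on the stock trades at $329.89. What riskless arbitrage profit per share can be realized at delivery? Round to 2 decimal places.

PV(dividends) I = 6.29·e^(−0.0392·1/12) + 7.79·e^(−0.0392·4/12) = 13.9584
Fair forward F* = (S − I)·e^(rT) = (325.22 − 13.9584)·e^0.026133 = 311.2616 × 1.026477 = 319.5029
Market $329.89 > fair 319.5029: forward overpriced → cash-and-carry (borrow at r, buy the stock and collect the dividends, short the forward).
Profit at T = |F_mkt − F*| = |329.89 − 319.5029| = $10.39 per share

$10.39 per share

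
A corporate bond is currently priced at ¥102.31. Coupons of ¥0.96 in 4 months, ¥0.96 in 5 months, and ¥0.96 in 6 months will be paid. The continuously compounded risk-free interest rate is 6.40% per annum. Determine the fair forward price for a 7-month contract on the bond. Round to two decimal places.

PV(coupons) I = 0.96·e^(−0.0640·4/12) + 0.96·e^(−0.0640·5/12) + 0.96·e^(−0.0640·6/12)
I = 0.9397 + 0.9347 + 0.9298 = 2.8042
F = (S − I)·e^(rT) = (102.31 − 2.8042) · e^(0.0640·7/12)
= 99.5058 · e^0.037333 = 99.5058 × 1.038039 = ¥103.29

¥103.29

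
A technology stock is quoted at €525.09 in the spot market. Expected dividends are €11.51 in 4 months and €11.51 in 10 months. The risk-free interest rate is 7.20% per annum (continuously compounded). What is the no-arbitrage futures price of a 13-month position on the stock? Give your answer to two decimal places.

PV(dividends) I = 11.51·e^(−0.0720·4/12) + 11.51·e^(−0.0720·10/12)
I = 11.2370 + 10.8397 = 22.0767
F = (S − I)·e^(rT) = (525.09 − 22.0767) · e^(0.0720·13/12)
= 503.0133 · e^0.078000 = 503.0133 × 1.081123 = €543.82

€543.82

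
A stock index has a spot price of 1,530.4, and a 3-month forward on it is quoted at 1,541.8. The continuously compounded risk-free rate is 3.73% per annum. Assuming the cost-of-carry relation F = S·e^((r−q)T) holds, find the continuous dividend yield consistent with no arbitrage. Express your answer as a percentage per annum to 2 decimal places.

From F = S·e^((r−q)T): (r − q) = ln(F/S)/T
ln(1541.8/1530.4) = ln(1.007449) = 0.007421
(r − q) = 0.007421 / (3/12) = 0.029684
q = r − ln(F/S)/T = 0.0373 − 0.029684 = 0.007616
q = 0.76%

0.76%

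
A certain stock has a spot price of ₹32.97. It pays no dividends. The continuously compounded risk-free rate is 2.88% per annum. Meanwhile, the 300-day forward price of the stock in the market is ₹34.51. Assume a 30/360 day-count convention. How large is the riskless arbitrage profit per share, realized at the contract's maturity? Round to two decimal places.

Fair forward: F* = S·e^(carry·T), with carry = r = 0.0288
F* = 32.97 · e^(0.0288 × 300/360) = 32.97 · e^0.024000 = 32.97 × 1.024290 = ₹33.7708
Market ₹34.51 > fair ₹33.7708: forward overpriced → cash-and-carry (buy spot, short the forward).
At maturity, profit = |F_mkt − F*| = |34.51 − 33.7708| = ₹0.74 per share

₹0.74 per share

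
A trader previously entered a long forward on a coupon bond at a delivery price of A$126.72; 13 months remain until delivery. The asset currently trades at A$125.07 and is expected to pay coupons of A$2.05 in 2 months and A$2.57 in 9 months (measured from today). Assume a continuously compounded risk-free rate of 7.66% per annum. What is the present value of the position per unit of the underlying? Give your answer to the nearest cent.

PV(remaining coupons) I = 2.05·e^(−0.0766·2/12) + 2.57·e^(−0.0766·9/12) = 4.4505
Current forward F = (S − I)·e^(rT) = (125.07 − 4.4505)·e^(0.0766·13/12) = 120.6195 × 1.086524 = 131.0560
Value (long) = (F − K)·e^(−rT) = (131.0560 − 126.72) × 0.920366 = 3.9907
Value = A$3.99

A$3.99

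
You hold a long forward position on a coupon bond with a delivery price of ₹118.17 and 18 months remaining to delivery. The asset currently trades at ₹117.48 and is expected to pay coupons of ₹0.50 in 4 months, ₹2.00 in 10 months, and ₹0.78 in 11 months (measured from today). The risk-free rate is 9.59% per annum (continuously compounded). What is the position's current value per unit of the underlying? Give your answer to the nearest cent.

₹12.10

PV(remaining coupons) I = 0.50·e^(−0.0959·4/12) + 2.00·e^(−0.0959·10/12) + 0.78·e^(−0.0959·11/12) = 3.0450
Current forward F = (S − I)·e^(rT) = (117.48 − 3.0450)·e^(0.0959·18/12) = 114.4350 × 1.154711 = 132.1394
Value (long) = (F − K)·e^(−rT) = (132.1394 − 118.17) × 0.866018 = 12.0978
Value = ₹12.10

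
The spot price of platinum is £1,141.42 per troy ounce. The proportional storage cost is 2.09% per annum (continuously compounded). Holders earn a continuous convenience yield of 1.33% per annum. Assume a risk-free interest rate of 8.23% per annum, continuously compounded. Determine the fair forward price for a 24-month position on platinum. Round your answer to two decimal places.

Net carry = r + u − y = 0.0823 + 0.0209 − 0.0133 = 0.0899
F = S·e^((r+u−y)T) = 1141.42 · e^(0.0899 × 24/12) = 1141.42 · e^0.17980000
= 1141.42 × 1.19697794 = £1,366.25 per troy ounce

£1,366.25 per troy ounce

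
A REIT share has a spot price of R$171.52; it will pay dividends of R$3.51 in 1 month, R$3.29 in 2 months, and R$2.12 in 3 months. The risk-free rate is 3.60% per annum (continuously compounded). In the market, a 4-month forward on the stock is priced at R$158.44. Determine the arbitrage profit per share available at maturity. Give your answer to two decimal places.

R$6.17 per share

PV(dividends) I = 3.51·e^(−0.0360·1/12) + 3.29·e^(−0.0360·2/12) + 2.12·e^(−0.0360·3/12) = 8.8708
Fair forward F* = (S − I)·e^(rT) = (171.52 − 8.8708)·e^0.012000 = 162.6492 × 1.012072 = 164.6127
Market R$158.44 < fair 164.6127: forward underpriced → reverse cash-and-carry (short the stock, invest proceeds at r, pay the dividends, go long the forward).
Profit at T = |F_mkt − F*| = |158.44 − 164.6127| = R$6.17 per share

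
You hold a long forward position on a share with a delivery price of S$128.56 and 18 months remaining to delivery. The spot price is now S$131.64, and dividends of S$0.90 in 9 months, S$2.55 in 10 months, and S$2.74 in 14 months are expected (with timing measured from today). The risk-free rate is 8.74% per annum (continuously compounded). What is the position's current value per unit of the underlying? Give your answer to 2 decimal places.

S$13.19

PV(remaining dividends) I = 0.90·e^(−0.0874·9/12) + 2.55·e^(−0.0874·10/12) + 2.74·e^(−0.0874·14/12) = 5.6882
Current forward F = (S − I)·e^(rT) = (131.64 − 5.6882)·e^(0.0874·18/12) = 125.9518 × 1.140082 = 143.5954
Value (long) = (F − K)·e^(−rT) = (143.5954 − 128.56) × 0.877130 = 13.1880
Value = S$13.19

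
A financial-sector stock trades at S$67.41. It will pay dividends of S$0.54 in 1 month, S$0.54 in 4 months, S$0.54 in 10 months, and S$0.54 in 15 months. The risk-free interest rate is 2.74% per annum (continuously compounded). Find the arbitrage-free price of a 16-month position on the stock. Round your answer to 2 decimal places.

PV(dividends) I = 0.54·e^(−0.0274·1/12) + 0.54·e^(−0.0274·4/12) + 0.54·e^(−0.0274·10/12) + 0.54·e^(−0.0274·15/12)
I = 0.5388 + 0.5351 + 0.5278 + 0.5218 = 2.1235
F = (S − I)·e^(rT) = (67.41 − 2.1235) · e^(0.0274·16/12)
= 65.2865 · e^0.036533 = 65.2865 × 1.037209 = S$67.72

S$67.72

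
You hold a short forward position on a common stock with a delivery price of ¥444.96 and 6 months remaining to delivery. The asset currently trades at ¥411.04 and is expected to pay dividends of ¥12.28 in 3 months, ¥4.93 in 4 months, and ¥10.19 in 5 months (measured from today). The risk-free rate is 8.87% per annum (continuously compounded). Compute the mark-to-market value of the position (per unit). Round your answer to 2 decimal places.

PV(remaining dividends) I = 12.28·e^(−0.0887·3/12) + 4.93·e^(−0.0887·4/12) + 10.19·e^(−0.0887·5/12) = 26.6173
Current forward F = (S − I)·e^(rT) = (411.04 − 26.6173)·e^(0.0887·6/12) = 384.4227 × 1.045348 = 401.8555
Value (long) = (F − K)·e^(−rT) = (401.8555 − 444.96) × 0.956619 = -41.2346
Short position value = −(long value) = ¥41.23

¥41.23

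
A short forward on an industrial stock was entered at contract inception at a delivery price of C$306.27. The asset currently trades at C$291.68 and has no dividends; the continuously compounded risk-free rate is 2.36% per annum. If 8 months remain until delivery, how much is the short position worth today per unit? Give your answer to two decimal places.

C$9.81

Current fair forward for the remaining 8 months: F = S·e^(r·T), r = 0.0236
F = 291.68 · e^(0.0236 × 8/12) = 291.68 × 1.015858 = 296.3055
Value of long forward = (F − K)·e^(−rT) = (296.3055 − 306.27) · e^(−0.0236·8/12)
= -9.9645 × 0.984390 = -9.81
Short position value = −(long value) = C$9.81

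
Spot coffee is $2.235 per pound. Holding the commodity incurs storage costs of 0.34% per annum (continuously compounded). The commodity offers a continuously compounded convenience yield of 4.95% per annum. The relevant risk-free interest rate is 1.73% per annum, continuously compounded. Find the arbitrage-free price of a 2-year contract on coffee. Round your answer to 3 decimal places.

$2.110 per pound

Net carry = r + u − y = 0.0173 + 0.0034 − 0.0495 = -0.0288
F = S·e^((r+u−y)T) = 2.235 · e^(-0.0288 × 2) = 2.235 · e^-0.057600
= 2.235 × 0.944027 = $2.110 per pound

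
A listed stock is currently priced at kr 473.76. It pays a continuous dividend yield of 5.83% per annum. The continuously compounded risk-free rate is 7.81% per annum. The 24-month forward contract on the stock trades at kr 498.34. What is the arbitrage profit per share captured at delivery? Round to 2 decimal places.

Fair forward: F* = S·e^(carry·T), with carry = (r − q) = 0.0781 − 0.0583 = 0.0198
F* = 473.76 · e^(0.0198 × 24/12) = 473.76 · e^0.039600 = 473.76 × 1.040395 = kr 492.8975
Market kr 498.34 > fair kr 492.8975: forward overpriced → cash-and-carry (buy spot, short the forward).
At maturity, profit = |F_mkt − F*| = |498.34 − 492.8975| = kr 5.44 per share

kr 5.44 per share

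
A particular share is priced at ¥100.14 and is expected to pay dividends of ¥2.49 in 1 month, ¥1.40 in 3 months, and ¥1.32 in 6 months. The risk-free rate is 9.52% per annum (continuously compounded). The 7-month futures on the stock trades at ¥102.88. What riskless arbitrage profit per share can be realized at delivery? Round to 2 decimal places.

¥2.41 per share

PV(dividends) I = 2.49·e^(−0.0952·1/12) + 1.40·e^(−0.0952·3/12) + 1.32·e^(−0.0952·6/12) = 5.0960
Fair futures F* = (S − I)·e^(rT) = (100.14 − 5.0960)·e^0.055533 = 95.0440 × 1.057104 = 100.4714
Market ¥102.88 > fair 100.4714: forward overpriced → cash-and-carry (borrow at r, buy the stock and collect the dividends, short the forward).
Profit at T = |F_mkt − F*| = |102.88 − 100.4714| = ¥2.41 per share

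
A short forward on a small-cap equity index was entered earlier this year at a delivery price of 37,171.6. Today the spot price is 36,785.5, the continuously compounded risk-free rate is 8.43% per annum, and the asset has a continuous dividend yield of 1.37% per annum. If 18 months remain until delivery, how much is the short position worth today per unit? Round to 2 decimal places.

-3280.98

Current fair forward for the remaining 18 months: F = S·e^((r − q)·T), (r − q) = 0.0843 − 0.0137 = 0.0706
F = 36785.5 · e^(0.0706 × 18/12) = 36785.5 × 1.11171070 = 40894.8340
Value of long forward = (F − K)·e^(−rT) = (40894.8340 − 37171.6) · e^(−0.0843·18/12)
= 3723.2340 × 0.88121821 = 3280.98
Short position value = −(long value) = -3280.98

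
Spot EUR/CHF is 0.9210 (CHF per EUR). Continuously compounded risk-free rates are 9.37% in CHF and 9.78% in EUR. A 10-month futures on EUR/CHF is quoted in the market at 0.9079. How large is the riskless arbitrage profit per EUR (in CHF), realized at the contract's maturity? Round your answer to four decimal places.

Fair futures: F* = S·e^(carry·T), with carry = (r_CHF − r_EUR) = 0.0937 − 0.0978 = -0.0041
F* = 0.9210 · e^(-0.0041 × 10/12) = 0.9210 · e^-0.003417 = 0.9210 × 0.996589 = 0.9179
Market 0.9079 < fair 0.9179: forward underpriced → reverse cash-and-carry (short spot, go long the forward).
At maturity, profit = |F_mkt − F*| = |0.9079 − 0.9179| = 0.0100 per EUR (in CHF)

0.0100 per EUR (in CHF)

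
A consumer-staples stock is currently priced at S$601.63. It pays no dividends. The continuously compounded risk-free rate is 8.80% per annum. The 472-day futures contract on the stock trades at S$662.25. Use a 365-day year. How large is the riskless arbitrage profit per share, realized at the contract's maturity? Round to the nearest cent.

Fair futures: F* = S·e^(carry·T), with carry = r = 0.0880
F* = 601.63 · e^(0.0880 × 472/365) = 601.63 · e^0.113797 = 601.63 × 1.120525 = S$674.1415
Market S$662.25 < fair S$674.1415: forward underpriced → reverse cash-and-carry (short spot, go long the forward).
At maturity, profit = |F_mkt − F*| = |662.25 − 674.1415| = S$11.89 per share

S$11.89 per share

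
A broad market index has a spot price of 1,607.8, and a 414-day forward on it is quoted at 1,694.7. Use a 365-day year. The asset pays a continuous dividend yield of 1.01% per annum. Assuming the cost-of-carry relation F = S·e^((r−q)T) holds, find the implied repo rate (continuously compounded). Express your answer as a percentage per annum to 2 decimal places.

From F = S·e^((r−q)T): (r − q) = ln(F/S)/T
ln(1694.7/1607.8) = ln(1.054049) = 0.052639
(r − q) = 0.052639 / (414/365) = 0.046409
r = ln(F/S)/T + q = 0.046409 + 0.0101 = 0.056509
r = 5.65%

5.65%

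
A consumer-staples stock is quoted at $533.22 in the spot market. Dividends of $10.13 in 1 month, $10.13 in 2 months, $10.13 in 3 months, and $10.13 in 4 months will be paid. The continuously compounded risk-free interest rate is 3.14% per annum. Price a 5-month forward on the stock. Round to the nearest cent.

PV(dividends) I = 10.13·e^(−0.0314·1/12) + 10.13·e^(−0.0314·2/12) + 10.13·e^(−0.0314·3/12) + 10.13·e^(−0.0314·4/12)
I = 10.1035 + 10.0771 + 10.0508 + 10.0245 = 40.2559
F = (S − I)·e^(rT) = (533.22 − 40.2559) · e^(0.0314·5/12)
= 492.9641 · e^0.013083 = 492.9641 × 1.013169 = $499.46

$499.46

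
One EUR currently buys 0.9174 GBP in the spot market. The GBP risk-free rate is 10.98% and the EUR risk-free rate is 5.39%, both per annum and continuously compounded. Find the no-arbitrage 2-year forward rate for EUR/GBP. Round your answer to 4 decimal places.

F = S·e^((r_GBP − r_EUR)T) = 0.9174 · e^((0.1098 − 0.0539) × 2)
= 0.9174 · e^0.111800 = 0.9174 × 1.118289
F = 1.0259 GBP per EUR

1.0259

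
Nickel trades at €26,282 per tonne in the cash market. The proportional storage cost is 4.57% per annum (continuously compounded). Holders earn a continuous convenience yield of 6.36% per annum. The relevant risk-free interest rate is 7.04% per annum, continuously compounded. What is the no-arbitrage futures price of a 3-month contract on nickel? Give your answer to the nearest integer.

€26,629 per tonne

Net carry = r + u − y = 0.0704 + 0.0457 − 0.0636 = 0.0525
F = S·e^((r+u−y)T) = 26282 · e^(0.0525 × 3/12) = 26282 · e^0.013125
= 26282 × 1.013212 = €26,629 per tonne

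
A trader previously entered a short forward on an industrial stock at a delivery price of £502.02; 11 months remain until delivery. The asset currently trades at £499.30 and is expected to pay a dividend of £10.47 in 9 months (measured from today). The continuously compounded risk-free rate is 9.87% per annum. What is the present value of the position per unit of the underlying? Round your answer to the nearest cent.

-£30.98

PV(remaining dividends) I = 10.47·e^(−0.0987·9/12) = 9.7229
Current forward F = (S − I)·e^(rT) = (499.30 − 9.7229)·e^(0.0987·11/12) = 489.5771 × 1.094694 = 535.9371
Value (long) = (F − K)·e^(−rT) = (535.9371 − 502.02) × 0.913497 = 30.9832
Short position value = −(long value) = -£30.98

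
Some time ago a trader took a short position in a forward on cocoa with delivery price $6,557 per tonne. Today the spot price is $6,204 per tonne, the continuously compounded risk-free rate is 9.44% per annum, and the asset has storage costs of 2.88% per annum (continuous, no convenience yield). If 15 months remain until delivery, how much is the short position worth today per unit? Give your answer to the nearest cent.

-$604.23 per tonne

Current fair forward for the remaining 15 months: F = S·e^((r + u)·T), (r + u) = 0.0944 + 0.0288 = 0.1232
F = 6204 · e^(0.1232 × 15/12) = 6204 × 1.16649089 = 7236.9095
Value of long forward = (F − K)·e^(−rT) = (7236.9095 − 6557) · e^(−0.0944·15/12)
= 679.9095 × 0.88869605 = 604.23
Short position value = −(long value) = -$604.23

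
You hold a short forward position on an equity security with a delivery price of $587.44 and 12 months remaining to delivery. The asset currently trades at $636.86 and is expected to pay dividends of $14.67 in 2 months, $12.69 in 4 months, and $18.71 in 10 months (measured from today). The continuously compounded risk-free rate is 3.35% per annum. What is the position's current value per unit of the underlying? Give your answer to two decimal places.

PV(remaining dividends) I = 14.67·e^(−0.0335·2/12) + 12.69·e^(−0.0335·4/12) + 18.71·e^(−0.0335·10/12) = 45.3323
Current forward F = (S − I)·e^(rT) = (636.86 − 45.3323)·e^(0.0335·12/12) = 591.5277 × 1.034067 = 611.6793
Value (long) = (F − K)·e^(−rT) = (611.6793 − 587.44) × 0.967055 = 23.4407
Short position value = −(long value) = -$23.44

-$23.44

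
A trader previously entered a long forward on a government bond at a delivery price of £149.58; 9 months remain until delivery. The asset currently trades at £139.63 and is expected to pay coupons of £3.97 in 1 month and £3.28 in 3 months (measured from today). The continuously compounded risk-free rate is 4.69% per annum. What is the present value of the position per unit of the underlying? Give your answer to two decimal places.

PV(remaining coupons) I = 3.97·e^(−0.0469·1/12) + 3.28·e^(−0.0469·3/12) = 7.1963
Current forward F = (S − I)·e^(rT) = (139.63 − 7.1963)·e^(0.0469·9/12) = 132.4337 × 1.035801 = 137.1750
Value (long) = (F − K)·e^(−rT) = (137.1750 − 149.58) × 0.965436 = -11.9762
Value = -£11.98

-£11.98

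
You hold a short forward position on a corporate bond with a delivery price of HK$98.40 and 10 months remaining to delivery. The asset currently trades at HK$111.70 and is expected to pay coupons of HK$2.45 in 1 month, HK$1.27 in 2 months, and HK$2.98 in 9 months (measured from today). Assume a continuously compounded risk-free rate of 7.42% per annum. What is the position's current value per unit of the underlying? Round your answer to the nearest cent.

PV(remaining coupons) I = 2.45·e^(−0.0742·1/12) + 1.27·e^(−0.0742·2/12) + 2.98·e^(−0.0742·9/12) = 6.5080
Current forward F = (S − I)·e^(rT) = (111.70 − 6.5080)·e^(0.0742·10/12) = 105.1920 × 1.063785 = 111.9017
Value (long) = (F − K)·e^(−rT) = (111.9017 − 98.40) × 0.940040 = 12.6921
Short position value = −(long value) = -HK$12.69

-HK$12.69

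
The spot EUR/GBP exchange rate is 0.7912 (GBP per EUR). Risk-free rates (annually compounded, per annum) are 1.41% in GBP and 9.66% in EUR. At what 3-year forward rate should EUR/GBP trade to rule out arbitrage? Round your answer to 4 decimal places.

0.6257

By covered interest parity, F = S · (1+r_GBP)^T / (1+r_EUR)^T
= 0.7912 × 1.042899 / 1.318696 = 0.7912 × 0.790856
F = 0.6257 GBP per EUR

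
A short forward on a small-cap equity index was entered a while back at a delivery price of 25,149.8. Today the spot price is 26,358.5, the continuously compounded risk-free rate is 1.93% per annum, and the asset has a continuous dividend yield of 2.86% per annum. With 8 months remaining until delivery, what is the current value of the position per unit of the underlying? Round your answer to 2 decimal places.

Current fair forward for the remaining 8 months: F = S·e^((r − q)·T), (r − q) = 0.0193 − 0.0286 = -0.0093
F = 26358.5 · e^(-0.0093 × 8/12) = 26358.5 × 0.99381918 = 26195.5829
Value of long forward = (F − K)·e^(−rT) = (26195.5829 − 25149.8) · e^(−0.0193·8/12)
= 1045.7829 × 0.98721576 = 1032.41
Short position value = −(long value) = -1032.41

-1032.41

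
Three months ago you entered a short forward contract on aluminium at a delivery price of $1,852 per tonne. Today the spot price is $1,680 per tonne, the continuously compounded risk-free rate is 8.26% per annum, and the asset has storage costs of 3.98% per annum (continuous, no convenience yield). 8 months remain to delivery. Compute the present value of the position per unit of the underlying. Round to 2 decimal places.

$27.60 per tonne

Current fair forward for the remaining 8 months: F = S·e^((r + u)·T), (r + u) = 0.0826 + 0.0398 = 0.1224
F = 1680 · e^(0.1224 × 8/12) = 1680 × 1.08502171 = 1822.8365
Value of long forward = (F − K)·e^(−rT) = (1822.8365 − 1852) · e^(−0.0826·8/12)
= -29.1635 × 0.94642205 = -27.60
Short position value = −(long value) = $27.60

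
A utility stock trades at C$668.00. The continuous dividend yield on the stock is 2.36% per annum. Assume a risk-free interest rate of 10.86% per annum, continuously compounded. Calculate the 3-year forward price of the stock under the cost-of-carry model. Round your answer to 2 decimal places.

F = S·e^((r − q)T) = 668.00 · e^((0.1086 − 0.0236) × 3)
= 668.00 · e^0.255000 = 668.00 × 1.290462
F = C$862.03

C$862.03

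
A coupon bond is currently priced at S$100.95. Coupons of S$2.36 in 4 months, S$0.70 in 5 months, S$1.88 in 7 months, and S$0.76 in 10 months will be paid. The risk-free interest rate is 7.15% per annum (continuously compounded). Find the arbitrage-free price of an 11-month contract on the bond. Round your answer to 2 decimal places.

S$101.91

PV(coupons) I = 2.36·e^(−0.0715·4/12) + 0.70·e^(−0.0715·5/12) + 1.88·e^(−0.0715·7/12) + 0.76·e^(−0.0715·10/12)
I = 2.3044 + 0.6795 + 1.8032 + 0.7160 = 5.5031
F = (S − I)·e^(rT) = (100.95 − 5.5031) · e^(0.0715·11/12)
= 95.4469 · e^0.065542 = 95.4469 × 1.067738 = S$101.91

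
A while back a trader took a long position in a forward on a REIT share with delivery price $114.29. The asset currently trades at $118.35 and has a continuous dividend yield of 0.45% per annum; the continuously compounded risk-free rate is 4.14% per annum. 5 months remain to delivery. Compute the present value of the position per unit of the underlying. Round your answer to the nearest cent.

Current fair forward for the remaining 5 months: F = S·e^((r − q)·T), (r − q) = 0.0414 − 0.0045 = 0.0369
F = 118.35 · e^(0.0369 × 5/12) = 118.35 × 1.015494 = 120.1837
Value of long forward = (F − K)·e^(−rT) = (120.1837 − 114.29) · e^(−0.0414·5/12)
= 5.8937 × 0.982898 = 5.79

$5.79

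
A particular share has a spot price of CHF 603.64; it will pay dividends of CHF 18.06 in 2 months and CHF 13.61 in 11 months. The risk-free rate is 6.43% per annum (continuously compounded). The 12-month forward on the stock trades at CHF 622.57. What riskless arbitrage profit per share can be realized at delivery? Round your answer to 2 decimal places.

CHF 11.58 per share

PV(dividends) I = 18.06·e^(−0.0643·2/12) + 13.61·e^(−0.0643·11/12) = 30.6985
Fair forward F* = (S − I)·e^(rT) = (603.64 − 30.6985)·e^0.064300 = 572.9415 × 1.066412 = 610.9917
Market CHF 622.57 > fair 610.9917: forward overpriced → cash-and-carry (borrow at r, buy the stock and collect the dividends, short the forward).
Profit at T = |F_mkt − F*| = |622.57 − 610.9917| = CHF 11.58 per share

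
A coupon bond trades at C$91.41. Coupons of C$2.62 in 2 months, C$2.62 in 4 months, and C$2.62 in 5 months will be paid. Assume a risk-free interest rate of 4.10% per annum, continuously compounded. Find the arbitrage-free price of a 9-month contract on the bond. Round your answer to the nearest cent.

C$86.26

PV(coupons) I = 2.62·e^(−0.0410·2/12) + 2.62·e^(−0.0410·4/12) + 2.62·e^(−0.0410·5/12)
I = 2.6022 + 2.5844 + 2.5756 = 7.7622
F = (S − I)·e^(rT) = (91.41 − 7.7622) · e^(0.0410·9/12)
= 83.6478 · e^0.030750 = 83.6478 × 1.031228 = C$86.26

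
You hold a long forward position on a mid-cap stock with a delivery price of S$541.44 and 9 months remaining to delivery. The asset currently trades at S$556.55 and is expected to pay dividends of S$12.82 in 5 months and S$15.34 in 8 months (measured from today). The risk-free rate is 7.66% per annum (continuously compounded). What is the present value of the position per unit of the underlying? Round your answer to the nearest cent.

S$18.35

PV(remaining dividends) I = 12.82·e^(−0.0766·5/12) + 15.34·e^(−0.0766·8/12) = 26.9936
Current forward F = (S − I)·e^(rT) = (556.55 − 26.9936)·e^(0.0766·9/12) = 529.5564 × 1.059132 = 560.8701
Value (long) = (F − K)·e^(−rT) = (560.8701 − 541.44) × 0.944169 = 18.3453
Value = S$18.35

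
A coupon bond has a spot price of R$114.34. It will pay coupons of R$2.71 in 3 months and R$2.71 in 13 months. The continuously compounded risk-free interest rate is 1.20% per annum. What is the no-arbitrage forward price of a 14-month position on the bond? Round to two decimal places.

PV(coupons) I = 2.71·e^(−0.0120·3/12) + 2.71·e^(−0.0120·13/12)
I = 2.7019 + 2.6750 = 5.3769
F = (S − I)·e^(rT) = (114.34 − 5.3769) · e^(0.0120·14/12)
= 108.9631 · e^0.014000 = 108.9631 × 1.014098 = R$110.50

R$110.50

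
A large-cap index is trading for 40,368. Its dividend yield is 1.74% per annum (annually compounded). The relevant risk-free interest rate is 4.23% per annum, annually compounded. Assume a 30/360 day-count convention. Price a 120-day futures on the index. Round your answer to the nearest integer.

F = S · (1+r)^T / (1+q)^T
= 40368 × 1.013906 / 1.005767 = 40368 × 1.008092
F = 40,695

40,695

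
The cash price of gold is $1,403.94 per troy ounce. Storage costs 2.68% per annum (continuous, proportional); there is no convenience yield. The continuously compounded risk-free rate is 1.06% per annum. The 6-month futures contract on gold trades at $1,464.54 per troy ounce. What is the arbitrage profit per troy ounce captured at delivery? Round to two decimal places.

$34.10 per troy ounce

Fair futures: F* = S·e^(carry·T), with carry = (r + u) = 0.0106 + 0.0268 = 0.0374
F* = 1403.94 · e^(0.0374 × 6/12) = 1403.94 · e^0.01870000 = 1403.94 × 1.01887594 = $1430.4407
Market $1464.54 > fair $1430.4407: forward overpriced → cash-and-carry (buy spot, short the forward).
At maturity, profit = |F_mkt − F*| = |1464.54 − 1430.4407| = $34.10 per troy ounce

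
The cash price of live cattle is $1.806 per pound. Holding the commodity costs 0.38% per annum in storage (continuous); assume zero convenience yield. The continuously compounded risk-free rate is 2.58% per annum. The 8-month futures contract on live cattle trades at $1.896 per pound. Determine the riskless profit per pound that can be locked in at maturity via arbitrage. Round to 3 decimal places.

$0.054 per pound

Fair futures: F* = S·e^(carry·T), with carry = (r + u) = 0.0258 + 0.0038 = 0.0296
F* = 1.806 · e^(0.0296 × 8/12) = 1.806 · e^0.019733 = 1.806 × 1.019929 = $1.8420
Market $1.896 > fair $1.8420: forward overpriced → cash-and-carry (buy spot, short the forward).
At maturity, profit = |F_mkt − F*| = |1.896 − 1.8420| = $0.054 per pound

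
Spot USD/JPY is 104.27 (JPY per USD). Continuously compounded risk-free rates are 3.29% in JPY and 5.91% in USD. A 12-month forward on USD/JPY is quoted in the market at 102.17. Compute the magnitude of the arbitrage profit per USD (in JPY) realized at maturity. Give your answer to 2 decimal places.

Fair forward: F* = S·e^(carry·T), with carry = (r_JPY − r_USD) = 0.0329 − 0.0591 = -0.0262
F* = 104.27 · e^(-0.0262 × 12/12) = 104.27 · e^-0.026200 = 104.27 × 0.974140 = 101.5736
Market 102.17 > fair 101.5736: forward overpriced → cash-and-carry (buy spot, short the forward).
At maturity, profit = |F_mkt − F*| = |102.17 − 101.5736| = 0.60 per USD (in JPY)

0.60 per USD (in JPY)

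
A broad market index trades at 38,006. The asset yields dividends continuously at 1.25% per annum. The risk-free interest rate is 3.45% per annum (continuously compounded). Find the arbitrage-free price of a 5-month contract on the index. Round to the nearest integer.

38,356

F = S·e^((r − q)T) = 38006 · e^((0.0345 − 0.0125) × 5/12)
= 38006 · e^0.009167 = 38006 × 1.009209
F = 38,356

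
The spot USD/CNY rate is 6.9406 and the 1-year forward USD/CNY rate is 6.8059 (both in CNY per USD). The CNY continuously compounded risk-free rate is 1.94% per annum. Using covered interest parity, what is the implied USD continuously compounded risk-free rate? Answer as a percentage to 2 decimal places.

3.90%

F = S·e^((r_CNY − r_USD)T) ⇒ r_USD = r_CNY − ln(F/S)/T
ln(6.8059/6.9406) = -0.019598; /(1) = -0.019598
r_USD = 0.0194 + 0.019598 = 0.038998
r_USD = 3.90%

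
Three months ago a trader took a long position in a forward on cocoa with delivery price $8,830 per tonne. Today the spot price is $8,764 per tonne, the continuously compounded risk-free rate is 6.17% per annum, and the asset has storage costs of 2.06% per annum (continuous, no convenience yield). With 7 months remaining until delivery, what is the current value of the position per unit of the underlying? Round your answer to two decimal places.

Current fair forward for the remaining 7 months: F = S·e^((r + u)·T), (r + u) = 0.0617 + 0.0206 = 0.0823
F = 8764 · e^(0.0823 × 7/12) = 8764 × 1.04917940 = 9195.0083
Value of long forward = (F − K)·e^(−rT) = (9195.0083 − 8830) · e^(−0.0617·7/12)
= 365.0083 × 0.96464833 = 352.10

$352.10 per tonne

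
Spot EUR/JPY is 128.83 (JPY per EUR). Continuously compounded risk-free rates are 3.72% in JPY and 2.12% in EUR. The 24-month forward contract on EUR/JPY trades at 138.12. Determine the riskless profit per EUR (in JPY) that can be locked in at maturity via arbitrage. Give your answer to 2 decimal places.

5.10 per EUR (in JPY)

Fair forward: F* = S·e^(carry·T), with carry = (r_JPY − r_EUR) = 0.0372 − 0.0212 = 0.0160
F* = 128.83 · e^(0.0160 × 24/12) = 128.83 · e^0.032000 = 128.83 × 1.032518 = 133.0193
Market 138.12 > fair 133.0193: forward overpriced → cash-and-carry (buy spot, short the forward).
At maturity, profit = |F_mkt − F*| = |138.12 − 133.0193| = 5.10 per EUR (in JPY)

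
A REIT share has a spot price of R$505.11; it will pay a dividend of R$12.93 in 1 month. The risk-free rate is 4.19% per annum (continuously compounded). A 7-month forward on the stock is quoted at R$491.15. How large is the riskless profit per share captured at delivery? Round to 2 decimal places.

PV(dividends) I = 12.93·e^(−0.0419·1/12) = 12.8849
Fair forward F* = (S − I)·e^(rT) = (505.11 − 12.8849)·e^0.024442 = 492.2251 × 1.024743 = 504.4042
Market R$491.15 < fair 504.4042: forward underpriced → reverse cash-and-carry (short the stock, invest proceeds at r, pay the dividends, go long the forward).
Profit at T = |F_mkt − F*| = |491.15 − 504.4042| = R$13.25 per share

R$13.25 per share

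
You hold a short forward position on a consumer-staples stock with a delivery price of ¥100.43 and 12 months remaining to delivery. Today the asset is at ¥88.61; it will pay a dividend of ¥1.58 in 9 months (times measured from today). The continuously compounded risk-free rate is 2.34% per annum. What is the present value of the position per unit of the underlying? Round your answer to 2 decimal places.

PV(remaining dividends) I = 1.58·e^(−0.0234·9/12) = 1.5525
Current forward F = (S − I)·e^(rT) = (88.61 − 1.5525)·e^(0.0234·12/12) = 87.0575 × 1.023676 = 89.1187
Value (long) = (F − K)·e^(−rT) = (89.1187 − 100.43) × 0.976872 = -11.0497
Short position value = −(long value) = ¥11.05

¥11.05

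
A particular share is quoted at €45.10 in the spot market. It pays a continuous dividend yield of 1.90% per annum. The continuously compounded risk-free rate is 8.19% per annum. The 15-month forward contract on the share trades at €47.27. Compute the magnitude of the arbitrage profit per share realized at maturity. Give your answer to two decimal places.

Fair forward: F* = S·e^(carry·T), with carry = (r − q) = 0.0819 − 0.0190 = 0.0629
F* = 45.10 · e^(0.0629 × 15/12) = 45.10 · e^0.078625 = 45.10 × 1.081799 = €48.7891
Market €47.27 < fair €48.7891: forward underpriced → reverse cash-and-carry (short spot, go long the forward).
At maturity, profit = |F_mkt − F*| = |47.27 − 48.7891| = €1.52 per share

€1.52 per share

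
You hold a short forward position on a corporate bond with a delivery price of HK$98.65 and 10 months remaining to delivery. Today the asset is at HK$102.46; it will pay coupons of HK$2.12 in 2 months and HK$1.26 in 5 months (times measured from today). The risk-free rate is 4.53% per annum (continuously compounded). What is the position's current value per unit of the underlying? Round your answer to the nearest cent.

PV(remaining coupons) I = 2.12·e^(−0.0453·2/12) + 1.26·e^(−0.0453·5/12) = 3.3405
Current forward F = (S − I)·e^(rT) = (102.46 − 3.3405)·e^(0.0453·10/12) = 99.1195 × 1.038472 = 102.9328
Value (long) = (F − K)·e^(−rT) = (102.9328 − 98.65) × 0.962954 = 4.1241
Short position value = −(long value) = -HK$4.12

-HK$4.12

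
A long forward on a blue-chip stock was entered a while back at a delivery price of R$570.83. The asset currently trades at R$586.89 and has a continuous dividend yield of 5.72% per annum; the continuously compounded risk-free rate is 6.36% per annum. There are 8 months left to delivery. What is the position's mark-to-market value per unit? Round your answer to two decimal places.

Current fair forward for the remaining 8 months: F = S·e^((r − q)·T), (r − q) = 0.0636 − 0.0572 = 0.0064
F = 586.89 · e^(0.0064 × 8/12) = 586.89 × 1.004276 = 589.3995
Value of long forward = (F − K)·e^(−rT) = (589.3995 − 570.83) · e^(−0.0636·8/12)
= 18.5695 × 0.958486 = 17.80

R$17.80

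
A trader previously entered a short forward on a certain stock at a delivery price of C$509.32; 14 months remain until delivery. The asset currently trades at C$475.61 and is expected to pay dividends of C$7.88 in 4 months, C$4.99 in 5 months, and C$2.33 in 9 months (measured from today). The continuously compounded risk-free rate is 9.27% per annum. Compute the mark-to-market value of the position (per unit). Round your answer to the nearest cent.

-C$3.88

PV(remaining dividends) I = 7.88·e^(−0.0927·4/12) + 4.99·e^(−0.0927·5/12) + 2.33·e^(−0.0927·9/12) = 14.6147
Current forward F = (S − I)·e^(rT) = (475.61 − 14.6147)·e^(0.0927·14/12) = 460.9953 × 1.114215 = 513.6479
Value (long) = (F − K)·e^(−rT) = (513.6479 − 509.32) × 0.897493 = 3.8843
Short position value = −(long value) = -C$3.88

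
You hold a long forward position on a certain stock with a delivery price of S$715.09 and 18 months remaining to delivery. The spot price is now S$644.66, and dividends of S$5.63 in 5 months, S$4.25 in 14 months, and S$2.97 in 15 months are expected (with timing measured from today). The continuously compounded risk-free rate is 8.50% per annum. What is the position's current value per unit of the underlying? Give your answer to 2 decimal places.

PV(remaining dividends) I = 5.63·e^(−0.0850·5/12) + 4.25·e^(−0.0850·14/12) + 2.97·e^(−0.0850·15/12) = 11.9535
Current forward F = (S − I)·e^(rT) = (644.66 − 11.9535)·e^(0.0850·18/12) = 632.7065 × 1.135985 = 718.7451
Value (long) = (F − K)·e^(−rT) = (718.7451 − 715.09) × 0.880293 = 3.2176
Value = S$3.22

S$3.22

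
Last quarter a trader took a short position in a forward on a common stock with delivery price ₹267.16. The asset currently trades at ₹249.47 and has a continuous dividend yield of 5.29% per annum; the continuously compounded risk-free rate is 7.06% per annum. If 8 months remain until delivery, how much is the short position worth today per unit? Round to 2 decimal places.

Current fair forward for the remaining 8 months: F = S·e^((r − q)·T), (r − q) = 0.0706 − 0.0529 = 0.0177
F = 249.47 · e^(0.0177 × 8/12) = 249.47 × 1.011870 = 252.4312
Value of long forward = (F − K)·e^(−rT) = (252.4312 − 267.16) · e^(−0.0706·8/12)
= -14.7288 × 0.954024 = -14.05
Short position value = −(long value) = ₹14.05

₹14.05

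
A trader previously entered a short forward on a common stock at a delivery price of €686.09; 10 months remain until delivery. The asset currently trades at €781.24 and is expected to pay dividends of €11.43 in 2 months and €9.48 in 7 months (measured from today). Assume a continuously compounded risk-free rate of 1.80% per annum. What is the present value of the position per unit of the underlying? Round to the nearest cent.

-€84.59

PV(remaining dividends) I = 11.43·e^(−0.0180·2/12) + 9.48·e^(−0.0180·7/12) = 20.7767
Current forward F = (S − I)·e^(rT) = (781.24 − 20.7767)·e^(0.0180·10/12) = 760.4633 × 1.015113 = 771.9562
Value (long) = (F − K)·e^(−rT) = (771.9562 − 686.09) × 0.985112 = 84.5878
Short position value = −(long value) = -€84.59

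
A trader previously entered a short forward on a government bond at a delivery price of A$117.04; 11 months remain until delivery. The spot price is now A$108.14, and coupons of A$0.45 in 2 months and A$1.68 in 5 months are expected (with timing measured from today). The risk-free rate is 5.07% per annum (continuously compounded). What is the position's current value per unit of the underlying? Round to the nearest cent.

A$5.68

PV(remaining coupons) I = 0.45·e^(−0.0507·2/12) + 1.68·e^(−0.0507·5/12) = 2.0911
Current forward F = (S − I)·e^(rT) = (108.14 − 2.0911)·e^(0.0507·11/12) = 106.0489 × 1.047572 = 111.0939
Value (long) = (F − K)·e^(−rT) = (111.0939 − 117.04) × 0.954588 = -5.6761
Short position value = −(long value) = A$5.68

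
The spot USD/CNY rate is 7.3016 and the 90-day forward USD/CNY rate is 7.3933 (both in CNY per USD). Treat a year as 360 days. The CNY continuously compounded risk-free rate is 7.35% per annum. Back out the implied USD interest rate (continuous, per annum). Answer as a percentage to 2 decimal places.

F = S·e^((r_CNY − r_USD)T) ⇒ r_USD = r_CNY − ln(F/S)/T
ln(7.3933/7.3016) = 0.012481; /(90/360) = 0.049924
r_USD = 0.0735 − 0.049924 = 0.023576
r_USD = 2.36%

2.36%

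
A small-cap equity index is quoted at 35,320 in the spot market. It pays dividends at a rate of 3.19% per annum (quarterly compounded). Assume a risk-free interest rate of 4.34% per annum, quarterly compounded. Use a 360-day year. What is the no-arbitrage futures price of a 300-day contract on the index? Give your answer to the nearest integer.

F = S · (1+r/4)^(4T) / (1+q/4)^(4T)
= 35320 × 1.036627 / 1.026832 = 35320 × 1.009539
F = 35,657

35,657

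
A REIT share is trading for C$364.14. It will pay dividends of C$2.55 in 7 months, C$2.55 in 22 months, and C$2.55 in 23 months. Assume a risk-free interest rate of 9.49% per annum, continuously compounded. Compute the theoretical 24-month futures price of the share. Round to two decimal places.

PV(dividends) I = 2.55·e^(−0.0949·7/12) + 2.55·e^(−0.0949·22/12) + 2.55·e^(−0.0949·23/12)
I = 2.4127 + 2.1428 + 2.1259 = 6.6814
F = (S − I)·e^(rT) = (364.14 − 6.6814) · e^(0.0949·24/12)
= 357.4586 · e^0.189800 = 357.4586 × 1.209008 = C$432.17

C$432.17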